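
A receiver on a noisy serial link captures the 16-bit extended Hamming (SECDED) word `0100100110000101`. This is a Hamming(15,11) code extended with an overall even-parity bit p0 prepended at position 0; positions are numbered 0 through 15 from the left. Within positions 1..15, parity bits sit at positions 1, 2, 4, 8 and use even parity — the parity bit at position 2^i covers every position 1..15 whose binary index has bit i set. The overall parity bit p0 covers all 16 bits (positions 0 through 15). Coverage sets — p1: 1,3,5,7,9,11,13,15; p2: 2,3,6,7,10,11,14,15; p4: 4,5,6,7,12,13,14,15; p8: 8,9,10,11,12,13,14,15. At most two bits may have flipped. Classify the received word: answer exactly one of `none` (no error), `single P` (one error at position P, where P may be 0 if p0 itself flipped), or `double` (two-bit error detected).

s1: b1⊕b3⊕b5⊕b7⊕b9⊕b11⊕b13⊕b15 = 1⊕0⊕0⊕1⊕0⊕0⊕1⊕1 = 0
s2: b2⊕b3⊕b6⊕b7⊕b10⊕b11⊕b14⊕b15 = 0⊕0⊕0⊕1⊕0⊕0⊕0⊕1 = 0
s4: b4⊕b5⊕b6⊕b7⊕b12⊕b13⊕b14⊕b15 = 1⊕0⊕0⊕1⊕0⊕1⊕0⊕1 = 0
s8: b8⊕b9⊕b10⊕b11⊕b12⊕b13⊕b14⊕b15 = 1⊕0⊕0⊕0⊕0⊕1⊕0⊕1 = 1
Syndrome (s8...s1) = 1000 → position 8.
Overall parity (XOR of all 16 bits, including p0): 0⊕1⊕0⊕0⊕1⊕0⊕0⊕1⊕1⊕0⊕0⊕0⊕0⊕1⊕0⊕1 = 0
Overall=0, syndrome position=8 → double-bit error detected (uncorrectable).

double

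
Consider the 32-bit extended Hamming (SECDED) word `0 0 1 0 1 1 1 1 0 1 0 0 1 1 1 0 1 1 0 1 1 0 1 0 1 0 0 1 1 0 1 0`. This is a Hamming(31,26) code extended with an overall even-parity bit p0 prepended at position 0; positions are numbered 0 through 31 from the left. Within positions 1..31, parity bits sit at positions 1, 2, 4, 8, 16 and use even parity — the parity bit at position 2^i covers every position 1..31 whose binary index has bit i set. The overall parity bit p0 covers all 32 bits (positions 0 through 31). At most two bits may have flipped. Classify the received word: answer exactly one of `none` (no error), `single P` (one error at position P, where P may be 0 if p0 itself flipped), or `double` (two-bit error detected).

double

s1: b1⊕b3⊕b5⊕b7⊕b9⊕b11⊕b13⊕b15⊕b17⊕b19⊕b21⊕b23⊕b25⊕b27⊕b29⊕b31 = 0⊕0⊕1⊕1⊕1⊕0⊕1⊕0⊕1⊕1⊕0⊕0⊕0⊕1⊕0⊕0 = 1
s2: b2⊕b3⊕b6⊕b7⊕b10⊕b11⊕b14⊕b15⊕b18⊕b19⊕b22⊕b23⊕b26⊕b27⊕b30⊕b31 = 1⊕0⊕1⊕1⊕0⊕0⊕1⊕0⊕0⊕1⊕1⊕0⊕0⊕1⊕1⊕0 = 0
s4: b4⊕b5⊕b6⊕b7⊕b12⊕b13⊕b14⊕b15⊕b20⊕b21⊕b22⊕b23⊕b28⊕b29⊕b30⊕b31 = 1⊕1⊕1⊕1⊕1⊕1⊕1⊕0⊕1⊕0⊕1⊕0⊕1⊕0⊕1⊕0 = 1
s8: b8⊕b9⊕b10⊕b11⊕b12⊕b13⊕b14⊕b15⊕b24⊕b25⊕b26⊕b27⊕b28⊕b29⊕b30⊕b31 = 0⊕1⊕0⊕0⊕1⊕1⊕1⊕0⊕1⊕0⊕0⊕1⊕1⊕0⊕1⊕0 = 0
s16: b16⊕b17⊕b18⊕b19⊕b20⊕b21⊕b22⊕b23⊕b24⊕b25⊕b26⊕b27⊕b28⊕b29⊕b30⊕b31 = 1⊕1⊕0⊕1⊕1⊕0⊕1⊕0⊕1⊕0⊕0⊕1⊕1⊕0⊕1⊕0 = 1
Syndrome (s16...s1) = 10101 → position 21.
Overall parity (XOR of all 32 bits, including p0): 0⊕0⊕1⊕0⊕1⊕1⊕1⊕1⊕0⊕1⊕0⊕0⊕1⊕1⊕1⊕0⊕1⊕1⊕0⊕1⊕1⊕0⊕1⊕0⊕1⊕0⊕0⊕1⊕1⊕0⊕1⊕0 = 0
Overall=0, syndrome position=21 → double-bit error detected (uncorrectable).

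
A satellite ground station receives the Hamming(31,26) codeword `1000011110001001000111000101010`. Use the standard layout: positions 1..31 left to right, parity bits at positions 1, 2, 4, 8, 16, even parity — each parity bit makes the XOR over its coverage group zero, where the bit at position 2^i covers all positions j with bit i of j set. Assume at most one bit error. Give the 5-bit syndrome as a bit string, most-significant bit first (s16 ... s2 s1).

10011

s1: b1⊕b3⊕b5⊕b7⊕b9⊕b11⊕b13⊕b15⊕b17⊕b19⊕b21⊕b23⊕b25⊕b27⊕b29⊕b31 = 1⊕0⊕0⊕1⊕1⊕0⊕1⊕0⊕0⊕0⊕1⊕0⊕0⊕0⊕0⊕0 = 1
s2: b2⊕b3⊕b6⊕b7⊕b10⊕b11⊕b14⊕b15⊕b18⊕b19⊕b22⊕b23⊕b26⊕b27⊕b30⊕b31 = 0⊕0⊕1⊕1⊕0⊕0⊕0⊕0⊕0⊕0⊕1⊕0⊕1⊕0⊕1⊕0 = 1
s4: b4⊕b5⊕b6⊕b7⊕b12⊕b13⊕b14⊕b15⊕b20⊕b21⊕b22⊕b23⊕b28⊕b29⊕b30⊕b31 = 0⊕0⊕1⊕1⊕0⊕1⊕0⊕0⊕1⊕1⊕1⊕0⊕1⊕0⊕1⊕0 = 0
s8: b8⊕b9⊕b10⊕b11⊕b12⊕b13⊕b14⊕b15⊕b24⊕b25⊕b26⊕b27⊕b28⊕b29⊕b30⊕b31 = 1⊕1⊕0⊕0⊕0⊕1⊕0⊕0⊕0⊕0⊕1⊕0⊕1⊕0⊕1⊕0 = 0
s16: b16⊕b17⊕b18⊕b19⊕b20⊕b21⊕b22⊕b23⊕b24⊕b25⊕b26⊕b27⊕b28⊕b29⊕b30⊕b31 = 1⊕0⊕0⊕0⊕1⊕1⊕1⊕0⊕0⊕0⊕1⊕0⊕1⊕0⊕1⊕0 = 1
Syndrome (s16...s1) = 10011 → position 19.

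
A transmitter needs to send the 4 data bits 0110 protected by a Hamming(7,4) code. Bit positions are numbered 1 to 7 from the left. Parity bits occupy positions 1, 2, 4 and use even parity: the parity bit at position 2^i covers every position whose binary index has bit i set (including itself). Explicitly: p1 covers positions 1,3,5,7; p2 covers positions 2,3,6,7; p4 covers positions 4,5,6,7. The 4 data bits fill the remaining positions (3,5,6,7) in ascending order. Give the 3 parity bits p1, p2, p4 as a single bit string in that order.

110

Place data bits at non-power-of-two positions: b3=0, b5=1, b6=1, b7=0.
p1 = XOR of data positions {3,5,7} = 0⊕1⊕0 = 1
p2 = XOR of data positions {3,6,7} = 0⊕1⊕0 = 1
p4 = XOR of data positions {5,6,7} = 1⊕1⊕0 = 0
Parity bits p1,p2,p4 = 110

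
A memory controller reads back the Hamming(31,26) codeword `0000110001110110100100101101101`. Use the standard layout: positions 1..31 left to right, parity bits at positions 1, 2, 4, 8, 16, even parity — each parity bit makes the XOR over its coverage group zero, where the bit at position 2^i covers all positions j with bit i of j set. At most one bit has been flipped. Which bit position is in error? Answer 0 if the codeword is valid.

s1: b1⊕b3⊕b5⊕b7⊕b9⊕b11⊕b13⊕b15⊕b17⊕b19⊕b21⊕b23⊕b25⊕b27⊕b29⊕b31 = 0⊕0⊕1⊕0⊕0⊕1⊕0⊕1⊕1⊕0⊕0⊕1⊕1⊕0⊕1⊕1 = 0
s2: b2⊕b3⊕b6⊕b7⊕b10⊕b11⊕b14⊕b15⊕b18⊕b19⊕b22⊕b23⊕b26⊕b27⊕b30⊕b31 = 0⊕0⊕1⊕0⊕1⊕1⊕1⊕1⊕0⊕0⊕0⊕1⊕1⊕0⊕0⊕1 = 0
s4: b4⊕b5⊕b6⊕b7⊕b12⊕b13⊕b14⊕b15⊕b20⊕b21⊕b22⊕b23⊕b28⊕b29⊕b30⊕b31 = 0⊕1⊕1⊕0⊕1⊕0⊕1⊕1⊕1⊕0⊕0⊕1⊕1⊕1⊕0⊕1 = 0
s8: b8⊕b9⊕b10⊕b11⊕b12⊕b13⊕b14⊕b15⊕b24⊕b25⊕b26⊕b27⊕b28⊕b29⊕b30⊕b31 = 0⊕0⊕1⊕1⊕1⊕0⊕1⊕1⊕0⊕1⊕1⊕0⊕1⊕1⊕0⊕1 = 0
s16: b16⊕b17⊕b18⊕b19⊕b20⊕b21⊕b22⊕b23⊕b24⊕b25⊕b26⊕b27⊕b28⊕b29⊕b30⊕b31 = 0⊕1⊕0⊕0⊕1⊕0⊕0⊕1⊕0⊕1⊕1⊕0⊕1⊕1⊕0⊕1 = 0
Syndrome (s16...s1) = 00000 → position 0 (no error).

0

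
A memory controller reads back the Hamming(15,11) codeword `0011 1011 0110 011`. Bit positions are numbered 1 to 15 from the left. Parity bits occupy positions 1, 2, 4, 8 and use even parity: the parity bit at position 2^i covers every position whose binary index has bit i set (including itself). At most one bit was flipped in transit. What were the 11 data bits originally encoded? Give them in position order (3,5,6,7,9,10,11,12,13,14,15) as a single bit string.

s1: b1⊕b3⊕b5⊕b7⊕b9⊕b11⊕b13⊕b15 = 0⊕1⊕1⊕1⊕0⊕1⊕0⊕1 = 1
s2: b2⊕b3⊕b6⊕b7⊕b10⊕b11⊕b14⊕b15 = 0⊕1⊕0⊕1⊕1⊕1⊕1⊕1 = 0
s4: b4⊕b5⊕b6⊕b7⊕b12⊕b13⊕b14⊕b15 = 1⊕1⊕0⊕1⊕0⊕0⊕1⊕1 = 1
s8: b8⊕b9⊕b10⊕b11⊕b12⊕b13⊕b14⊕b15 = 1⊕0⊕1⊕1⊕0⊕0⊕1⊕1 = 1
Syndrome (s8...s1) = 1101 → position 13.
Flip bit 13: corrected codeword = 001110110110111
Data bits at positions 3,5,6,7,9,10,11,12,13,14,15: 11010110111

11010110111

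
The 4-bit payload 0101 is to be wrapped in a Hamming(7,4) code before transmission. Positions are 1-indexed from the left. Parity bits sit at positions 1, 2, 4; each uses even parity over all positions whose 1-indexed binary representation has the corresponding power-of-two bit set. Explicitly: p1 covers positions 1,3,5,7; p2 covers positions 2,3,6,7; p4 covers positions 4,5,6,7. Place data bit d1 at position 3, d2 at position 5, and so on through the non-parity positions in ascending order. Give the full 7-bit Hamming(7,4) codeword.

Place data bits at non-power-of-two positions: b3=0, b5=1, b6=0, b7=1.
p1 = XOR of data positions {3,5,7} = 0⊕1⊕1 = 0
p2 = XOR of data positions {3,6,7} = 0⊕0⊕1 = 1
p4 = XOR of data positions {5,6,7} = 1⊕0⊕1 = 0
Codeword b1..b7 = 0100101

0100101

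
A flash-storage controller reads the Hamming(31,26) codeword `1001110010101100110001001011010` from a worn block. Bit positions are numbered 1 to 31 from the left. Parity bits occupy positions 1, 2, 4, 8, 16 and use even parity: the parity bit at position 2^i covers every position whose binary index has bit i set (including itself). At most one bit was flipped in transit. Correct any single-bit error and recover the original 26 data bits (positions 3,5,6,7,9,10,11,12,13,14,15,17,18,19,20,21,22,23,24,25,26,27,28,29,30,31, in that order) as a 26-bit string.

s1: b1⊕b3⊕b5⊕b7⊕b9⊕b11⊕b13⊕b15⊕b17⊕b19⊕b21⊕b23⊕b25⊕b27⊕b29⊕b31 = 1⊕0⊕1⊕0⊕1⊕1⊕1⊕0⊕1⊕0⊕0⊕0⊕1⊕1⊕0⊕0 = 0
s2: b2⊕b3⊕b6⊕b7⊕b10⊕b11⊕b14⊕b15⊕b18⊕b19⊕b22⊕b23⊕b26⊕b27⊕b30⊕b31 = 0⊕0⊕1⊕0⊕0⊕1⊕1⊕0⊕1⊕0⊕1⊕0⊕0⊕1⊕1⊕0 = 1
s4: b4⊕b5⊕b6⊕b7⊕b12⊕b13⊕b14⊕b15⊕b20⊕b21⊕b22⊕b23⊕b28⊕b29⊕b30⊕b31 = 1⊕1⊕1⊕0⊕0⊕1⊕1⊕0⊕0⊕0⊕1⊕0⊕1⊕0⊕1⊕0 = 0
s8: b8⊕b9⊕b10⊕b11⊕b12⊕b13⊕b14⊕b15⊕b24⊕b25⊕b26⊕b27⊕b28⊕b29⊕b30⊕b31 = 0⊕1⊕0⊕1⊕0⊕1⊕1⊕0⊕0⊕1⊕0⊕1⊕1⊕0⊕1⊕0 = 0
s16: b16⊕b17⊕b18⊕b19⊕b20⊕b21⊕b22⊕b23⊕b24⊕b25⊕b26⊕b27⊕b28⊕b29⊕b30⊕b31 = 0⊕1⊕1⊕0⊕0⊕0⊕1⊕0⊕0⊕1⊕0⊕1⊕1⊕0⊕1⊕0 = 1
Syndrome (s16...s1) = 10010 → position 18.
Flip bit 18: corrected codeword = 1001110010101100100001001011010
Data bits at positions 3,5,6,7,9,10,11,12,13,14,15,17,18,19,20,21,22,23,24,25,26,27,28,29,30,31: 01101010110100001001011010

01101010110100001001011010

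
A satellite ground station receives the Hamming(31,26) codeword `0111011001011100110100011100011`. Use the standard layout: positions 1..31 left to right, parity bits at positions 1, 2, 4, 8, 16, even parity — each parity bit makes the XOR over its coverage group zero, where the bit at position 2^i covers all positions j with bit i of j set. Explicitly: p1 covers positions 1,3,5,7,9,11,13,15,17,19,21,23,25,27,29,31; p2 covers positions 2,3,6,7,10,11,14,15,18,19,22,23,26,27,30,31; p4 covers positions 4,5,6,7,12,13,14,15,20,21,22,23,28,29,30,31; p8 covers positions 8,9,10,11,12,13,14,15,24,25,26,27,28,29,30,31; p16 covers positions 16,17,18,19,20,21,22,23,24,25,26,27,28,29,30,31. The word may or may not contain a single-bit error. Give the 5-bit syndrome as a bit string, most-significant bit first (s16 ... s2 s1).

01100

s1: b1⊕b3⊕b5⊕b7⊕b9⊕b11⊕b13⊕b15⊕b17⊕b19⊕b21⊕b23⊕b25⊕b27⊕b29⊕b31 = 0⊕1⊕0⊕1⊕0⊕0⊕1⊕0⊕1⊕0⊕0⊕0⊕1⊕0⊕0⊕1 = 0
s2: b2⊕b3⊕b6⊕b7⊕b10⊕b11⊕b14⊕b15⊕b18⊕b19⊕b22⊕b23⊕b26⊕b27⊕b30⊕b31 = 1⊕1⊕1⊕1⊕1⊕0⊕1⊕0⊕1⊕0⊕0⊕0⊕1⊕0⊕1⊕1 = 0
s4: b4⊕b5⊕b6⊕b7⊕b12⊕b13⊕b14⊕b15⊕b20⊕b21⊕b22⊕b23⊕b28⊕b29⊕b30⊕b31 = 1⊕0⊕1⊕1⊕1⊕1⊕1⊕0⊕1⊕0⊕0⊕0⊕0⊕0⊕1⊕1 = 1
s8: b8⊕b9⊕b10⊕b11⊕b12⊕b13⊕b14⊕b15⊕b24⊕b25⊕b26⊕b27⊕b28⊕b29⊕b30⊕b31 = 0⊕0⊕1⊕0⊕1⊕1⊕1⊕0⊕1⊕1⊕1⊕0⊕0⊕0⊕1⊕1 = 1
s16: b16⊕b17⊕b18⊕b19⊕b20⊕b21⊕b22⊕b23⊕b24⊕b25⊕b26⊕b27⊕b28⊕b29⊕b30⊕b31 = 0⊕1⊕1⊕0⊕1⊕0⊕0⊕0⊕1⊕1⊕1⊕0⊕0⊕0⊕1⊕1 = 0
Syndrome (s16...s1) = 01100 → position 12.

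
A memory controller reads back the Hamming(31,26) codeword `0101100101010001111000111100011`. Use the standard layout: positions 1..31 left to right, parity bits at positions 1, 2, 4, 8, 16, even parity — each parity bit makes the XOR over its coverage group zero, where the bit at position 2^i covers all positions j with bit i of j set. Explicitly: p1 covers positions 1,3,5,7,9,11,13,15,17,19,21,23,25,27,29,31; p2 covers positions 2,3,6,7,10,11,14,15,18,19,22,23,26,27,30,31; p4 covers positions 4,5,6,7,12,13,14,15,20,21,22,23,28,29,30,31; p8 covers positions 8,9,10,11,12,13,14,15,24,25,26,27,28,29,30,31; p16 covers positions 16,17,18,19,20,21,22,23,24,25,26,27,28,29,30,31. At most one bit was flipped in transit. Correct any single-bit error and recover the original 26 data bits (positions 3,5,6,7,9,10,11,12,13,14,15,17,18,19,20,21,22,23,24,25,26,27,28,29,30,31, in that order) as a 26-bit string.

s1: b1⊕b3⊕b5⊕b7⊕b9⊕b11⊕b13⊕b15⊕b17⊕b19⊕b21⊕b23⊕b25⊕b27⊕b29⊕b31 = 0⊕0⊕1⊕0⊕0⊕0⊕0⊕0⊕1⊕1⊕0⊕1⊕1⊕0⊕0⊕1 = 0
s2: b2⊕b3⊕b6⊕b7⊕b10⊕b11⊕b14⊕b15⊕b18⊕b19⊕b22⊕b23⊕b26⊕b27⊕b30⊕b31 = 1⊕0⊕0⊕0⊕1⊕0⊕0⊕0⊕1⊕1⊕0⊕1⊕1⊕0⊕1⊕1 = 0
s4: b4⊕b5⊕b6⊕b7⊕b12⊕b13⊕b14⊕b15⊕b20⊕b21⊕b22⊕b23⊕b28⊕b29⊕b30⊕b31 = 1⊕1⊕0⊕0⊕1⊕0⊕0⊕0⊕0⊕0⊕0⊕1⊕0⊕0⊕1⊕1 = 0
s8: b8⊕b9⊕b10⊕b11⊕b12⊕b13⊕b14⊕b15⊕b24⊕b25⊕b26⊕b27⊕b28⊕b29⊕b30⊕b31 = 1⊕0⊕1⊕0⊕1⊕0⊕0⊕0⊕1⊕1⊕1⊕0⊕0⊕0⊕1⊕1 = 0
s16: b16⊕b17⊕b18⊕b19⊕b20⊕b21⊕b22⊕b23⊕b24⊕b25⊕b26⊕b27⊕b28⊕b29⊕b30⊕b31 = 1⊕1⊕1⊕1⊕0⊕0⊕0⊕1⊕1⊕1⊕1⊕0⊕0⊕0⊕1⊕1 = 0
Syndrome (s16...s1) = 00000 → position 0 (no error).
No correction needed.
Data bits at positions 3,5,6,7,9,10,11,12,13,14,15,17,18,19,20,21,22,23,24,25,26,27,28,29,30,31: 01000101000111000111100011

01000101000111000111100011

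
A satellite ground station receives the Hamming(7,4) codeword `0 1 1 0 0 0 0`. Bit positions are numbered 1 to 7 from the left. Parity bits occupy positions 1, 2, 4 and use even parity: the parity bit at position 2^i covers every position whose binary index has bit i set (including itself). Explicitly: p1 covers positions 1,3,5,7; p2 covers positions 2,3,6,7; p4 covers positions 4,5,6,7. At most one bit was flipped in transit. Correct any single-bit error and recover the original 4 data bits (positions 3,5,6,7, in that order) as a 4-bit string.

1000

s1: b1⊕b3⊕b5⊕b7 = 0⊕1⊕0⊕0 = 1
s2: b2⊕b3⊕b6⊕b7 = 1⊕1⊕0⊕0 = 0
s4: b4⊕b5⊕b6⊕b7 = 0⊕0⊕0⊕0 = 0
Syndrome (s4...s1) = 001 → position 1.
Flip bit 1: corrected codeword = 1110000
Data bits at positions 3,5,6,7: 1000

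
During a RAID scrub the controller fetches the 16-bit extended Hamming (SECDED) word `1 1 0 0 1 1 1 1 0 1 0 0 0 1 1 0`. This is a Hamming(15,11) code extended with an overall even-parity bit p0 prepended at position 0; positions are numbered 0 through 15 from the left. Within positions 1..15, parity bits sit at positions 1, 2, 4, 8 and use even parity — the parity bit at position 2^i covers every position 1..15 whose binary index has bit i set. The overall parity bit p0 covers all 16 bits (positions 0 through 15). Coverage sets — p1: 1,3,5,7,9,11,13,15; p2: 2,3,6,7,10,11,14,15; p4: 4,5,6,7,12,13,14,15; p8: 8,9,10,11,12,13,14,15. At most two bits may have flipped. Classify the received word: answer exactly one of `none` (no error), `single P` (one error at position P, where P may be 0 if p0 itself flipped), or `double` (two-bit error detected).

single 11

s1: b1⊕b3⊕b5⊕b7⊕b9⊕b11⊕b13⊕b15 = 1⊕0⊕1⊕1⊕1⊕0⊕1⊕0 = 1
s2: b2⊕b3⊕b6⊕b7⊕b10⊕b11⊕b14⊕b15 = 0⊕0⊕1⊕1⊕0⊕0⊕1⊕0 = 1
s4: b4⊕b5⊕b6⊕b7⊕b12⊕b13⊕b14⊕b15 = 1⊕1⊕1⊕1⊕0⊕1⊕1⊕0 = 0
s8: b8⊕b9⊕b10⊕b11⊕b12⊕b13⊕b14⊕b15 = 0⊕1⊕0⊕0⊕0⊕1⊕1⊕0 = 1
Syndrome (s8...s1) = 1011 → position 11.
Overall parity (XOR of all 16 bits, including p0): 1⊕1⊕0⊕0⊕1⊕1⊕1⊕1⊕0⊕1⊕0⊕0⊕0⊕1⊕1⊕0 = 1
Overall=1, syndrome position=11 → single-bit error at position 11.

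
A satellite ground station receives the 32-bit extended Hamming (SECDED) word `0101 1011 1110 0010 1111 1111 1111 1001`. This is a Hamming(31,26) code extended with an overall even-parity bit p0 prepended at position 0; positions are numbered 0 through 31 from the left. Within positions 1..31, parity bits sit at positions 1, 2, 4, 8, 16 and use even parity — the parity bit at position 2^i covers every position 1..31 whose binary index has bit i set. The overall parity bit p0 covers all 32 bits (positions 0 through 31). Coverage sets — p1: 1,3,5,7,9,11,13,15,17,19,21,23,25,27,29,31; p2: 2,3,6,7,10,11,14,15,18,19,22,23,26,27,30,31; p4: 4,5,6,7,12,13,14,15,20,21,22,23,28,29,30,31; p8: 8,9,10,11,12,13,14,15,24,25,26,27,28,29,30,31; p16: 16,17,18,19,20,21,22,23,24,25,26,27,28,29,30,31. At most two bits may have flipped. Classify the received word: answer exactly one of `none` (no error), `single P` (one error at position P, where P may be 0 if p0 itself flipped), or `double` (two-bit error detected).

s1: b1⊕b3⊕b5⊕b7⊕b9⊕b11⊕b13⊕b15⊕b17⊕b19⊕b21⊕b23⊕b25⊕b27⊕b29⊕b31 = 1⊕1⊕0⊕1⊕1⊕0⊕0⊕0⊕1⊕1⊕1⊕1⊕1⊕1⊕0⊕1 = 1
s2: b2⊕b3⊕b6⊕b7⊕b10⊕b11⊕b14⊕b15⊕b18⊕b19⊕b22⊕b23⊕b26⊕b27⊕b30⊕b31 = 0⊕1⊕1⊕1⊕1⊕0⊕1⊕0⊕1⊕1⊕1⊕1⊕1⊕1⊕0⊕1 = 0
s4: b4⊕b5⊕b6⊕b7⊕b12⊕b13⊕b14⊕b15⊕b20⊕b21⊕b22⊕b23⊕b28⊕b29⊕b30⊕b31 = 1⊕0⊕1⊕1⊕0⊕0⊕1⊕0⊕1⊕1⊕1⊕1⊕1⊕0⊕0⊕1 = 0
s8: b8⊕b9⊕b10⊕b11⊕b12⊕b13⊕b14⊕b15⊕b24⊕b25⊕b26⊕b27⊕b28⊕b29⊕b30⊕b31 = 1⊕1⊕1⊕0⊕0⊕0⊕1⊕0⊕1⊕1⊕1⊕1⊕1⊕0⊕0⊕1 = 0
s16: b16⊕b17⊕b18⊕b19⊕b20⊕b21⊕b22⊕b23⊕b24⊕b25⊕b26⊕b27⊕b28⊕b29⊕b30⊕b31 = 1⊕1⊕1⊕1⊕1⊕1⊕1⊕1⊕1⊕1⊕1⊕1⊕1⊕0⊕0⊕1 = 0
Syndrome (s16...s1) = 00001 → position 1.
Overall parity (XOR of all 32 bits, including p0): 0⊕1⊕0⊕1⊕1⊕0⊕1⊕1⊕1⊕1⊕1⊕0⊕0⊕0⊕1⊕0⊕1⊕1⊕1⊕1⊕1⊕1⊕1⊕1⊕1⊕1⊕1⊕1⊕1⊕0⊕0⊕1 = 1
Overall=1, syndrome position=1 → single-bit error at position 1.

single 1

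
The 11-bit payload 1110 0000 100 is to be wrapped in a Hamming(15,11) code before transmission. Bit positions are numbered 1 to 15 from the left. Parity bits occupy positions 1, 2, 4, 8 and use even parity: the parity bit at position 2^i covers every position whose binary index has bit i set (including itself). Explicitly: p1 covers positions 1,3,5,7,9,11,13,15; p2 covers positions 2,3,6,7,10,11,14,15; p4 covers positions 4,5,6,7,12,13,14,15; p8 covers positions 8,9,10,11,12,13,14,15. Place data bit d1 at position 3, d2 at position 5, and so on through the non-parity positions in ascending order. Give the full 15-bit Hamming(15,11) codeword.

101111010000100

Place data bits at non-power-of-two positions: b3=1, b5=1, b6=1, b7=0, b9=0, b10=0, b11=0, b12=0, b13=1, b14=0, b15=0.
p1 = XOR of data positions {3,5,7,9,11,13,15} = 1⊕1⊕0⊕0⊕0⊕1⊕0 = 1
p2 = XOR of data positions {3,6,7,10,11,14,15} = 1⊕1⊕0⊕0⊕0⊕0⊕0 = 0
p4 = XOR of data positions {5,6,7,12,13,14,15} = 1⊕1⊕0⊕0⊕1⊕0⊕0 = 1
p8 = XOR of data positions {9,10,11,12,13,14,15} = 0⊕0⊕0⊕0⊕1⊕0⊕0 = 1
Codeword b1..b15 = 101111010000100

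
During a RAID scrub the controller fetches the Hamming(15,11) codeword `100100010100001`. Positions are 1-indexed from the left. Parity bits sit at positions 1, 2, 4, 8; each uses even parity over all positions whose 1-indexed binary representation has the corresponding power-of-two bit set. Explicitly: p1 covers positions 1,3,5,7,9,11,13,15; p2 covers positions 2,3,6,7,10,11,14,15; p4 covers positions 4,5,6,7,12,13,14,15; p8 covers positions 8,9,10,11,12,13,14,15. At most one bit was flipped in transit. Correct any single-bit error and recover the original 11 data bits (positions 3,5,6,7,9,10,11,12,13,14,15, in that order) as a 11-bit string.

s1: b1⊕b3⊕b5⊕b7⊕b9⊕b11⊕b13⊕b15 = 1⊕0⊕0⊕0⊕0⊕0⊕0⊕1 = 0
s2: b2⊕b3⊕b6⊕b7⊕b10⊕b11⊕b14⊕b15 = 0⊕0⊕0⊕0⊕1⊕0⊕0⊕1 = 0
s4: b4⊕b5⊕b6⊕b7⊕b12⊕b13⊕b14⊕b15 = 1⊕0⊕0⊕0⊕0⊕0⊕0⊕1 = 0
s8: b8⊕b9⊕b10⊕b11⊕b12⊕b13⊕b14⊕b15 = 1⊕0⊕1⊕0⊕0⊕0⊕0⊕1 = 1
Syndrome (s8...s1) = 1000 → position 8.
Flip bit 8: corrected codeword = 100100000100001
Data bits at positions 3,5,6,7,9,10,11,12,13,14,15: 00000100001

00000100001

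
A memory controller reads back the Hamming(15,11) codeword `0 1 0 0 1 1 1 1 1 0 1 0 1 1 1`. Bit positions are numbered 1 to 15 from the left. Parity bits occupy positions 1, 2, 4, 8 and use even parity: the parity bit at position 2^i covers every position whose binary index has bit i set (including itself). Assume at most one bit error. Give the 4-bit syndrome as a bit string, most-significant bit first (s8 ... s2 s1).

s1: b1⊕b3⊕b5⊕b7⊕b9⊕b11⊕b13⊕b15 = 0⊕0⊕1⊕1⊕1⊕1⊕1⊕1 = 0
s2: b2⊕b3⊕b6⊕b7⊕b10⊕b11⊕b14⊕b15 = 1⊕0⊕1⊕1⊕0⊕1⊕1⊕1 = 0
s4: b4⊕b5⊕b6⊕b7⊕b12⊕b13⊕b14⊕b15 = 0⊕1⊕1⊕1⊕0⊕1⊕1⊕1 = 0
s8: b8⊕b9⊕b10⊕b11⊕b12⊕b13⊕b14⊕b15 = 1⊕1⊕0⊕1⊕0⊕1⊕1⊕1 = 0
Syndrome (s8...s1) = 0000 → position 0 (no error).

0000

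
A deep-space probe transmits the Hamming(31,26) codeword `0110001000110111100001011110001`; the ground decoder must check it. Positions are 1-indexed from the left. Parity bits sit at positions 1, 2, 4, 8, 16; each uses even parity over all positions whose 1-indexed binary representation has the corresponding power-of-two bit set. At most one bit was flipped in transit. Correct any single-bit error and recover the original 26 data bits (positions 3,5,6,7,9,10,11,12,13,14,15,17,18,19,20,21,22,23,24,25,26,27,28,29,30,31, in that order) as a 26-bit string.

10010011011100001011110001

s1: b1⊕b3⊕b5⊕b7⊕b9⊕b11⊕b13⊕b15⊕b17⊕b19⊕b21⊕b23⊕b25⊕b27⊕b29⊕b31 = 0⊕1⊕0⊕1⊕0⊕1⊕0⊕1⊕1⊕0⊕0⊕0⊕1⊕1⊕0⊕1 = 0
s2: b2⊕b3⊕b6⊕b7⊕b10⊕b11⊕b14⊕b15⊕b18⊕b19⊕b22⊕b23⊕b26⊕b27⊕b30⊕b31 = 1⊕1⊕0⊕1⊕0⊕1⊕1⊕1⊕0⊕0⊕1⊕0⊕1⊕1⊕0⊕1 = 0
s4: b4⊕b5⊕b6⊕b7⊕b12⊕b13⊕b14⊕b15⊕b20⊕b21⊕b22⊕b23⊕b28⊕b29⊕b30⊕b31 = 0⊕0⊕0⊕1⊕1⊕0⊕1⊕1⊕0⊕0⊕1⊕0⊕0⊕0⊕0⊕1 = 0
s8: b8⊕b9⊕b10⊕b11⊕b12⊕b13⊕b14⊕b15⊕b24⊕b25⊕b26⊕b27⊕b28⊕b29⊕b30⊕b31 = 0⊕0⊕0⊕1⊕1⊕0⊕1⊕1⊕1⊕1⊕1⊕1⊕0⊕0⊕0⊕1 = 1
s16: b16⊕b17⊕b18⊕b19⊕b20⊕b21⊕b22⊕b23⊕b24⊕b25⊕b26⊕b27⊕b28⊕b29⊕b30⊕b31 = 1⊕1⊕0⊕0⊕0⊕0⊕1⊕0⊕1⊕1⊕1⊕1⊕0⊕0⊕0⊕1 = 0
Syndrome (s16...s1) = 01000 → position 8.
Flip bit 8: corrected codeword = 0110001100110111100001011110001
Data bits at positions 3,5,6,7,9,10,11,12,13,14,15,17,18,19,20,21,22,23,24,25,26,27,28,29,30,31: 10010011011100001011110001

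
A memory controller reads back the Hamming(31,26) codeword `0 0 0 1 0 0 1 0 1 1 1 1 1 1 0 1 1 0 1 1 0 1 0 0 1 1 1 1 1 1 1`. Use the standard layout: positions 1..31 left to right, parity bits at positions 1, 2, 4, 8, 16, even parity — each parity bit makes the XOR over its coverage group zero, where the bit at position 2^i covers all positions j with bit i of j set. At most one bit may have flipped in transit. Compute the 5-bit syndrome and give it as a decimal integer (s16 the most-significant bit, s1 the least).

12

s1: b1⊕b3⊕b5⊕b7⊕b9⊕b11⊕b13⊕b15⊕b17⊕b19⊕b21⊕b23⊕b25⊕b27⊕b29⊕b31 = 0⊕0⊕0⊕1⊕1⊕1⊕1⊕0⊕1⊕1⊕0⊕0⊕1⊕1⊕1⊕1 = 0
s2: b2⊕b3⊕b6⊕b7⊕b10⊕b11⊕b14⊕b15⊕b18⊕b19⊕b22⊕b23⊕b26⊕b27⊕b30⊕b31 = 0⊕0⊕0⊕1⊕1⊕1⊕1⊕0⊕0⊕1⊕1⊕0⊕1⊕1⊕1⊕1 = 0
s4: b4⊕b5⊕b6⊕b7⊕b12⊕b13⊕b14⊕b15⊕b20⊕b21⊕b22⊕b23⊕b28⊕b29⊕b30⊕b31 = 1⊕0⊕0⊕1⊕1⊕1⊕1⊕0⊕1⊕0⊕1⊕0⊕1⊕1⊕1⊕1 = 1
s8: b8⊕b9⊕b10⊕b11⊕b12⊕b13⊕b14⊕b15⊕b24⊕b25⊕b26⊕b27⊕b28⊕b29⊕b30⊕b31 = 0⊕1⊕1⊕1⊕1⊕1⊕1⊕0⊕0⊕1⊕1⊕1⊕1⊕1⊕1⊕1 = 1
s16: b16⊕b17⊕b18⊕b19⊕b20⊕b21⊕b22⊕b23⊕b24⊕b25⊕b26⊕b27⊕b28⊕b29⊕b30⊕b31 = 1⊕1⊕0⊕1⊕1⊕0⊕1⊕0⊕0⊕1⊕1⊕1⊕1⊕1⊕1⊕1 = 0
Syndrome (s16...s1) = 01100 → position 12.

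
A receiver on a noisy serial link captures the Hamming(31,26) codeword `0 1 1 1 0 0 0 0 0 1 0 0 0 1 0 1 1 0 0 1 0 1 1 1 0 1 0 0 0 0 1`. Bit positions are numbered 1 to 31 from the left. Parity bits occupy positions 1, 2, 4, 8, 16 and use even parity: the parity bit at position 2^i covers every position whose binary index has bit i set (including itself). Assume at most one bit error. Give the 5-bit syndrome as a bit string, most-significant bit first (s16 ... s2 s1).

01000

s1: b1⊕b3⊕b5⊕b7⊕b9⊕b11⊕b13⊕b15⊕b17⊕b19⊕b21⊕b23⊕b25⊕b27⊕b29⊕b31 = 0⊕1⊕0⊕0⊕0⊕0⊕0⊕0⊕1⊕0⊕0⊕1⊕0⊕0⊕0⊕1 = 0
s2: b2⊕b3⊕b6⊕b7⊕b10⊕b11⊕b14⊕b15⊕b18⊕b19⊕b22⊕b23⊕b26⊕b27⊕b30⊕b31 = 1⊕1⊕0⊕0⊕1⊕0⊕1⊕0⊕0⊕0⊕1⊕1⊕1⊕0⊕0⊕1 = 0
s4: b4⊕b5⊕b6⊕b7⊕b12⊕b13⊕b14⊕b15⊕b20⊕b21⊕b22⊕b23⊕b28⊕b29⊕b30⊕b31 = 1⊕0⊕0⊕0⊕0⊕0⊕1⊕0⊕1⊕0⊕1⊕1⊕0⊕0⊕0⊕1 = 0
s8: b8⊕b9⊕b10⊕b11⊕b12⊕b13⊕b14⊕b15⊕b24⊕b25⊕b26⊕b27⊕b28⊕b29⊕b30⊕b31 = 0⊕0⊕1⊕0⊕0⊕0⊕1⊕0⊕1⊕0⊕1⊕0⊕0⊕0⊕0⊕1 = 1
s16: b16⊕b17⊕b18⊕b19⊕b20⊕b21⊕b22⊕b23⊕b24⊕b25⊕b26⊕b27⊕b28⊕b29⊕b30⊕b31 = 1⊕1⊕0⊕0⊕1⊕0⊕1⊕1⊕1⊕0⊕1⊕0⊕0⊕0⊕0⊕1 = 0
Syndrome (s16...s1) = 01000 → position 8.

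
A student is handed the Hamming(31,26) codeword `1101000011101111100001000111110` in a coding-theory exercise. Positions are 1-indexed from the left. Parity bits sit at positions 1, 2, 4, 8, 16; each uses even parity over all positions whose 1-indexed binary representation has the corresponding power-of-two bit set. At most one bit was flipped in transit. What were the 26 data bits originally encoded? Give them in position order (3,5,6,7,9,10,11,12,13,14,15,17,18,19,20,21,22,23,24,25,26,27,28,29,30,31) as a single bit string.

s1: b1⊕b3⊕b5⊕b7⊕b9⊕b11⊕b13⊕b15⊕b17⊕b19⊕b21⊕b23⊕b25⊕b27⊕b29⊕b31 = 1⊕0⊕0⊕0⊕1⊕1⊕1⊕1⊕1⊕0⊕0⊕0⊕0⊕1⊕1⊕0 = 0
s2: b2⊕b3⊕b6⊕b7⊕b10⊕b11⊕b14⊕b15⊕b18⊕b19⊕b22⊕b23⊕b26⊕b27⊕b30⊕b31 = 1⊕0⊕0⊕0⊕1⊕1⊕1⊕1⊕0⊕0⊕1⊕0⊕1⊕1⊕1⊕0 = 1
s4: b4⊕b5⊕b6⊕b7⊕b12⊕b13⊕b14⊕b15⊕b20⊕b21⊕b22⊕b23⊕b28⊕b29⊕b30⊕b31 = 1⊕0⊕0⊕0⊕0⊕1⊕1⊕1⊕0⊕0⊕1⊕0⊕1⊕1⊕1⊕0 = 0
s8: b8⊕b9⊕b10⊕b11⊕b12⊕b13⊕b14⊕b15⊕b24⊕b25⊕b26⊕b27⊕b28⊕b29⊕b30⊕b31 = 0⊕1⊕1⊕1⊕0⊕1⊕1⊕1⊕0⊕0⊕1⊕1⊕1⊕1⊕1⊕0 = 1
s16: b16⊕b17⊕b18⊕b19⊕b20⊕b21⊕b22⊕b23⊕b24⊕b25⊕b26⊕b27⊕b28⊕b29⊕b30⊕b31 = 1⊕1⊕0⊕0⊕0⊕0⊕1⊕0⊕0⊕0⊕1⊕1⊕1⊕1⊕1⊕0 = 0
Syndrome (s16...s1) = 01010 → position 10.
Flip bit 10: corrected codeword = 1101000010101111100001000111110
Data bits at positions 3,5,6,7,9,10,11,12,13,14,15,17,18,19,20,21,22,23,24,25,26,27,28,29,30,31: 00001010111100001000111110

00001010111100001000111110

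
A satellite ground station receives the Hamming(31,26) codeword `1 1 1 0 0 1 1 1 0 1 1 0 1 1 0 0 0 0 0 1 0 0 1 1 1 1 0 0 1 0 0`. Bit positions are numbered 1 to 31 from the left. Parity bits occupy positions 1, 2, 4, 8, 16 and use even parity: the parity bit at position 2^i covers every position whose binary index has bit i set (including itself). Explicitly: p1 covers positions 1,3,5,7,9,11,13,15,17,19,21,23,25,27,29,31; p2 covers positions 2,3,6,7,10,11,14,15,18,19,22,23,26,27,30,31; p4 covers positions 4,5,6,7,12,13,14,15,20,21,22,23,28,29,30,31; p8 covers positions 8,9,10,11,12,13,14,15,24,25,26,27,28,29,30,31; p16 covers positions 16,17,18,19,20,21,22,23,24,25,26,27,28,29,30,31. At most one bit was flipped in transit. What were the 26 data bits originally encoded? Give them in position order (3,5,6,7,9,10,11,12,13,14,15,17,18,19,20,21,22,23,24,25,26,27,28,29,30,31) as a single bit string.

10110110100000100111100100

s1: b1⊕b3⊕b5⊕b7⊕b9⊕b11⊕b13⊕b15⊕b17⊕b19⊕b21⊕b23⊕b25⊕b27⊕b29⊕b31 = 1⊕1⊕0⊕1⊕0⊕1⊕1⊕0⊕0⊕0⊕0⊕1⊕1⊕0⊕1⊕0 = 0
s2: b2⊕b3⊕b6⊕b7⊕b10⊕b11⊕b14⊕b15⊕b18⊕b19⊕b22⊕b23⊕b26⊕b27⊕b30⊕b31 = 1⊕1⊕1⊕1⊕1⊕1⊕1⊕0⊕0⊕0⊕0⊕1⊕1⊕0⊕0⊕0 = 1
s4: b4⊕b5⊕b6⊕b7⊕b12⊕b13⊕b14⊕b15⊕b20⊕b21⊕b22⊕b23⊕b28⊕b29⊕b30⊕b31 = 0⊕0⊕1⊕1⊕0⊕1⊕1⊕0⊕1⊕0⊕0⊕1⊕0⊕1⊕0⊕0 = 1
s8: b8⊕b9⊕b10⊕b11⊕b12⊕b13⊕b14⊕b15⊕b24⊕b25⊕b26⊕b27⊕b28⊕b29⊕b30⊕b31 = 1⊕0⊕1⊕1⊕0⊕1⊕1⊕0⊕1⊕1⊕1⊕0⊕0⊕1⊕0⊕0 = 1
s16: b16⊕b17⊕b18⊕b19⊕b20⊕b21⊕b22⊕b23⊕b24⊕b25⊕b26⊕b27⊕b28⊕b29⊕b30⊕b31 = 0⊕0⊕0⊕0⊕1⊕0⊕0⊕1⊕1⊕1⊕1⊕0⊕0⊕1⊕0⊕0 = 0
Syndrome (s16...s1) = 01110 → position 14.
Flip bit 14: corrected codeword = 1110011101101000000100111100100
Data bits at positions 3,5,6,7,9,10,11,12,13,14,15,17,18,19,20,21,22,23,24,25,26,27,28,29,30,31: 10110110100000100111100100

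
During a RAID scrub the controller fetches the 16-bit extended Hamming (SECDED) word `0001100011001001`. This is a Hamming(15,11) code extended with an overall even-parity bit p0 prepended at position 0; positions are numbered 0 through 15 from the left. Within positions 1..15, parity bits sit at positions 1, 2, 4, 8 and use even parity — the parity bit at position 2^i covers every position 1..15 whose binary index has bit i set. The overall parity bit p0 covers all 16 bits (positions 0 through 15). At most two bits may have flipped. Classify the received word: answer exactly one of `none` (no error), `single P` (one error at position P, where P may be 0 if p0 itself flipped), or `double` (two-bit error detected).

double

s1: b1⊕b3⊕b5⊕b7⊕b9⊕b11⊕b13⊕b15 = 0⊕1⊕0⊕0⊕1⊕0⊕0⊕1 = 1
s2: b2⊕b3⊕b6⊕b7⊕b10⊕b11⊕b14⊕b15 = 0⊕1⊕0⊕0⊕0⊕0⊕0⊕1 = 0
s4: b4⊕b5⊕b6⊕b7⊕b12⊕b13⊕b14⊕b15 = 1⊕0⊕0⊕0⊕1⊕0⊕0⊕1 = 1
s8: b8⊕b9⊕b10⊕b11⊕b12⊕b13⊕b14⊕b15 = 1⊕1⊕0⊕0⊕1⊕0⊕0⊕1 = 0
Syndrome (s8...s1) = 0101 → position 5.
Overall parity (XOR of all 16 bits, including p0): 0⊕0⊕0⊕1⊕1⊕0⊕0⊕0⊕1⊕1⊕0⊕0⊕1⊕0⊕0⊕1 = 0
Overall=0, syndrome position=5 → double-bit error detected (uncorrectable).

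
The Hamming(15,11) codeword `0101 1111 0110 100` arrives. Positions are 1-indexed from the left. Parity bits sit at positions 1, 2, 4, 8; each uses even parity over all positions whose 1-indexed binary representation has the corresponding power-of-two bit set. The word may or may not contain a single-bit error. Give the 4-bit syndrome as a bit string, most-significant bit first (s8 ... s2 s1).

s1: b1⊕b3⊕b5⊕b7⊕b9⊕b11⊕b13⊕b15 = 0⊕0⊕1⊕1⊕0⊕1⊕1⊕0 = 0
s2: b2⊕b3⊕b6⊕b7⊕b10⊕b11⊕b14⊕b15 = 1⊕0⊕1⊕1⊕1⊕1⊕0⊕0 = 1
s4: b4⊕b5⊕b6⊕b7⊕b12⊕b13⊕b14⊕b15 = 1⊕1⊕1⊕1⊕0⊕1⊕0⊕0 = 1
s8: b8⊕b9⊕b10⊕b11⊕b12⊕b13⊕b14⊕b15 = 1⊕0⊕1⊕1⊕0⊕1⊕0⊕0 = 0
Syndrome (s8...s1) = 0110 → position 6.

0110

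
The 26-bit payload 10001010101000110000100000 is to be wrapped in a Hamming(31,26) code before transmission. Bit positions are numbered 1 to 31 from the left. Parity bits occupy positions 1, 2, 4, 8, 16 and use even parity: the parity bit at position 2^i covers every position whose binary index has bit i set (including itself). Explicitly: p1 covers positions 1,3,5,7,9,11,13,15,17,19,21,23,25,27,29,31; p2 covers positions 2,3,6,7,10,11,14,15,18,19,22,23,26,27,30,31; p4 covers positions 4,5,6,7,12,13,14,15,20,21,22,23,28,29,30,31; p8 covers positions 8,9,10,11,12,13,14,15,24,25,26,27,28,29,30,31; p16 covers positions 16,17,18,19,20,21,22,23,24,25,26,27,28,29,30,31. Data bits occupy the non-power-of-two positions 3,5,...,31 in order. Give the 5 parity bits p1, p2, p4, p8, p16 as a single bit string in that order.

Place data bits at non-power-of-two positions: b3=1, b5=0, b6=0, b7=0, b9=1, b10=0, b11=1, b12=0, b13=1, b14=0, b15=1, b17=0, b18=0, b19=0, b20=1, b21=1, b22=0, b23=0, b24=0, b25=0, b26=1, b27=0, b28=0, b29=0, b30=0, b31=0.
p1 = XOR of data positions {3,5,7,9,11,13,15,17,19,21,23,25,27,29,31} = 1⊕0⊕0⊕1⊕1⊕1⊕1⊕0⊕0⊕1⊕0⊕0⊕0⊕0⊕0 = 0
p2 = XOR of data positions {3,6,7,10,11,14,15,18,19,22,23,26,27,30,31} = 1⊕0⊕0⊕0⊕1⊕0⊕1⊕0⊕0⊕0⊕0⊕1⊕0⊕0⊕0 = 0
p4 = XOR of data positions {5,6,7,12,13,14,15,20,21,22,23,28,29,30,31} = 0⊕0⊕0⊕0⊕1⊕0⊕1⊕1⊕1⊕0⊕0⊕0⊕0⊕0⊕0 = 0
p8 = XOR of data positions {9,10,11,12,13,14,15,24,25,26,27,28,29,30,31} = 1⊕0⊕1⊕0⊕1⊕0⊕1⊕0⊕0⊕1⊕0⊕0⊕0⊕0⊕0 = 1
p16 = XOR of data positions {17,18,19,20,21,22,23,24,25,26,27,28,29,30,31} = 0⊕0⊕0⊕1⊕1⊕0⊕0⊕0⊕0⊕1⊕0⊕0⊕0⊕0⊕0 = 1
Parity bits p1,p2,p4,p8,p16 = 00011

00011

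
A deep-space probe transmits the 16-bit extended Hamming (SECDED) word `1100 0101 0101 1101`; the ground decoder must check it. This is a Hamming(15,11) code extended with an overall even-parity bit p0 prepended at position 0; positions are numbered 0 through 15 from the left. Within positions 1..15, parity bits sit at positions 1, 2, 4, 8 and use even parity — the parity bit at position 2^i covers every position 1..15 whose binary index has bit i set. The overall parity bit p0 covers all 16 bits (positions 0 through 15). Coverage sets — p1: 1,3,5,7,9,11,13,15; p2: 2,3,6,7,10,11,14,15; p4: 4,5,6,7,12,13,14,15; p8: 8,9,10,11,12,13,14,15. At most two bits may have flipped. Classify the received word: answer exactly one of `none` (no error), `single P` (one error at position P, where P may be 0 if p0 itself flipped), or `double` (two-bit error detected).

single 15

s1: b1⊕b3⊕b5⊕b7⊕b9⊕b11⊕b13⊕b15 = 1⊕0⊕1⊕1⊕1⊕1⊕1⊕1 = 1
s2: b2⊕b3⊕b6⊕b7⊕b10⊕b11⊕b14⊕b15 = 0⊕0⊕0⊕1⊕0⊕1⊕0⊕1 = 1
s4: b4⊕b5⊕b6⊕b7⊕b12⊕b13⊕b14⊕b15 = 0⊕1⊕0⊕1⊕1⊕1⊕0⊕1 = 1
s8: b8⊕b9⊕b10⊕b11⊕b12⊕b13⊕b14⊕b15 = 0⊕1⊕0⊕1⊕1⊕1⊕0⊕1 = 1
Syndrome (s8...s1) = 1111 → position 15.
Overall parity (XOR of all 16 bits, including p0): 1⊕1⊕0⊕0⊕0⊕1⊕0⊕1⊕0⊕1⊕0⊕1⊕1⊕1⊕0⊕1 = 1
Overall=1, syndrome position=15 → single-bit error at position 15.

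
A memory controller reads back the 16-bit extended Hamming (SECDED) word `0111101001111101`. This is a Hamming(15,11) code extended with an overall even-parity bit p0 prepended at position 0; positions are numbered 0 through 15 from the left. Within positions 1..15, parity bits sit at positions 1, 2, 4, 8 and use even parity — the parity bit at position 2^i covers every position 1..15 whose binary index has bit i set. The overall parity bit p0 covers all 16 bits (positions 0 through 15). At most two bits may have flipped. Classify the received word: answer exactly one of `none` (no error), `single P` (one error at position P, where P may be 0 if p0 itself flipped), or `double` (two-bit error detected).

single 4

s1: b1⊕b3⊕b5⊕b7⊕b9⊕b11⊕b13⊕b15 = 1⊕1⊕0⊕0⊕1⊕1⊕1⊕1 = 0
s2: b2⊕b3⊕b6⊕b7⊕b10⊕b11⊕b14⊕b15 = 1⊕1⊕1⊕0⊕1⊕1⊕0⊕1 = 0
s4: b4⊕b5⊕b6⊕b7⊕b12⊕b13⊕b14⊕b15 = 1⊕0⊕1⊕0⊕1⊕1⊕0⊕1 = 1
s8: b8⊕b9⊕b10⊕b11⊕b12⊕b13⊕b14⊕b15 = 0⊕1⊕1⊕1⊕1⊕1⊕0⊕1 = 0
Syndrome (s8...s1) = 0100 → position 4.
Overall parity (XOR of all 16 bits, including p0): 0⊕1⊕1⊕1⊕1⊕0⊕1⊕0⊕0⊕1⊕1⊕1⊕1⊕1⊕0⊕1 = 1
Overall=1, syndrome position=4 → single-bit error at position 4.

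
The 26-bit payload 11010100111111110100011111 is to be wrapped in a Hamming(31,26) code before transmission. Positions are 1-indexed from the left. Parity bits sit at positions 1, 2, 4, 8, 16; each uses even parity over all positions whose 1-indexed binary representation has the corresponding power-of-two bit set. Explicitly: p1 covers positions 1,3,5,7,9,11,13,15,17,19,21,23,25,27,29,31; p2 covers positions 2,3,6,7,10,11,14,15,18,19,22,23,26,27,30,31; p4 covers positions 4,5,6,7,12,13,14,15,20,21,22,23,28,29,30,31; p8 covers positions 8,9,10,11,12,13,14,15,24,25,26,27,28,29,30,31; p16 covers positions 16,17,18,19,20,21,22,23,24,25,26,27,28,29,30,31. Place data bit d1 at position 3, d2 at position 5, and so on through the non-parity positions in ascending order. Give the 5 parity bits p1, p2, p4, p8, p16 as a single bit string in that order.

Place data bits at non-power-of-two positions: b3=1, b5=1, b6=0, b7=1, b9=0, b10=1, b11=0, b12=0, b13=1, b14=1, b15=1, b17=1, b18=1, b19=1, b20=1, b21=1, b22=0, b23=1, b24=0, b25=0, b26=0, b27=1, b28=1, b29=1, b30=1, b31=1.
p1 = XOR of data positions {3,5,7,9,11,13,15,17,19,21,23,25,27,29,31} = 1⊕1⊕1⊕0⊕0⊕1⊕1⊕1⊕1⊕1⊕1⊕0⊕1⊕1⊕1 = 0
p2 = XOR of data positions {3,6,7,10,11,14,15,18,19,22,23,26,27,30,31} = 1⊕0⊕1⊕1⊕0⊕1⊕1⊕1⊕1⊕0⊕1⊕0⊕1⊕1⊕1 = 1
p4 = XOR of data positions {5,6,7,12,13,14,15,20,21,22,23,28,29,30,31} = 1⊕0⊕1⊕0⊕1⊕1⊕1⊕1⊕1⊕0⊕1⊕1⊕1⊕1⊕1 = 0
p8 = XOR of data positions {9,10,11,12,13,14,15,24,25,26,27,28,29,30,31} = 0⊕1⊕0⊕0⊕1⊕1⊕1⊕0⊕0⊕0⊕1⊕1⊕1⊕1⊕1 = 1
p16 = XOR of data positions {17,18,19,20,21,22,23,24,25,26,27,28,29,30,31} = 1⊕1⊕1⊕1⊕1⊕0⊕1⊕0⊕0⊕0⊕1⊕1⊕1⊕1⊕1 = 1
Parity bits p1,p2,p4,p8,p16 = 01011

01011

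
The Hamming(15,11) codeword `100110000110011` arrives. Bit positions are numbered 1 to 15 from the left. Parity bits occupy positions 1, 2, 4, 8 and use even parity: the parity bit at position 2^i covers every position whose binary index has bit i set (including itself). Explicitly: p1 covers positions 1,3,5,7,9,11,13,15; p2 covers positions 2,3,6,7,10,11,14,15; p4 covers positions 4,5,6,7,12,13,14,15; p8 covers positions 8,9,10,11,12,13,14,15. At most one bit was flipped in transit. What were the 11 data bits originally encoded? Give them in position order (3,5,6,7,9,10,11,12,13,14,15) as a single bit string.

01000110011

s1: b1⊕b3⊕b5⊕b7⊕b9⊕b11⊕b13⊕b15 = 1⊕0⊕1⊕0⊕0⊕1⊕0⊕1 = 0
s2: b2⊕b3⊕b6⊕b7⊕b10⊕b11⊕b14⊕b15 = 0⊕0⊕0⊕0⊕1⊕1⊕1⊕1 = 0
s4: b4⊕b5⊕b6⊕b7⊕b12⊕b13⊕b14⊕b15 = 1⊕1⊕0⊕0⊕0⊕0⊕1⊕1 = 0
s8: b8⊕b9⊕b10⊕b11⊕b12⊕b13⊕b14⊕b15 = 0⊕0⊕1⊕1⊕0⊕0⊕1⊕1 = 0
Syndrome (s8...s1) = 0000 → position 0 (no error).
No correction needed.
Data bits at positions 3,5,6,7,9,10,11,12,13,14,15: 01000110011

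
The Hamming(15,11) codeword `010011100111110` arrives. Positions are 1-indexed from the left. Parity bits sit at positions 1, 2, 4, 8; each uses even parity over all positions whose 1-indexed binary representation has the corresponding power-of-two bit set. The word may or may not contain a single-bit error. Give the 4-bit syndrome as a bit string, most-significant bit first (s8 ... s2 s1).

s1: b1⊕b3⊕b5⊕b7⊕b9⊕b11⊕b13⊕b15 = 0⊕0⊕1⊕1⊕0⊕1⊕1⊕0 = 0
s2: b2⊕b3⊕b6⊕b7⊕b10⊕b11⊕b14⊕b15 = 1⊕0⊕1⊕1⊕1⊕1⊕1⊕0 = 0
s4: b4⊕b5⊕b6⊕b7⊕b12⊕b13⊕b14⊕b15 = 0⊕1⊕1⊕1⊕1⊕1⊕1⊕0 = 0
s8: b8⊕b9⊕b10⊕b11⊕b12⊕b13⊕b14⊕b15 = 0⊕0⊕1⊕1⊕1⊕1⊕1⊕0 = 1
Syndrome (s8...s1) = 1000 → position 8.

1000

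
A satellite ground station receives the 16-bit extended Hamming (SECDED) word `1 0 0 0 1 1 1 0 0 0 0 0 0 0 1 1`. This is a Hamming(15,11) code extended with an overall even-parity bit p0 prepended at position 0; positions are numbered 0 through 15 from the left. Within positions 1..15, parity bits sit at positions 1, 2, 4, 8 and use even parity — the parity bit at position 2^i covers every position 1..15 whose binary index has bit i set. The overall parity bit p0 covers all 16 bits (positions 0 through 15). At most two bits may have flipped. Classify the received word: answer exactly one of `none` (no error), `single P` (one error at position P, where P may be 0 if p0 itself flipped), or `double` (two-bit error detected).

double

s1: b1⊕b3⊕b5⊕b7⊕b9⊕b11⊕b13⊕b15 = 0⊕0⊕1⊕0⊕0⊕0⊕0⊕1 = 0
s2: b2⊕b3⊕b6⊕b7⊕b10⊕b11⊕b14⊕b15 = 0⊕0⊕1⊕0⊕0⊕0⊕1⊕1 = 1
s4: b4⊕b5⊕b6⊕b7⊕b12⊕b13⊕b14⊕b15 = 1⊕1⊕1⊕0⊕0⊕0⊕1⊕1 = 1
s8: b8⊕b9⊕b10⊕b11⊕b12⊕b13⊕b14⊕b15 = 0⊕0⊕0⊕0⊕0⊕0⊕1⊕1 = 0
Syndrome (s8...s1) = 0110 → position 6.
Overall parity (XOR of all 16 bits, including p0): 1⊕0⊕0⊕0⊕1⊕1⊕1⊕0⊕0⊕0⊕0⊕0⊕0⊕0⊕1⊕1 = 0
Overall=0, syndrome position=6 → double-bit error detected (uncorrectable).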